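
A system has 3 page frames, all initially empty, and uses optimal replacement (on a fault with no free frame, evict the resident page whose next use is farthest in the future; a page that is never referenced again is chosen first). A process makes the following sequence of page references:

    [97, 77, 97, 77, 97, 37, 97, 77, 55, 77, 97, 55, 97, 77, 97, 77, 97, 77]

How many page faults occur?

97 -> fault, frames {97}
77 -> fault, frames {97,77}
97 -> hit
77 -> hit
97 -> hit
37 -> fault, frames {97,77,37}
97 -> hit
77 -> hit
55 -> fault, evict 37, frames {97,77,55}
77 -> hit
97 -> hit
55 -> hit
97 -> hit
77 -> hit
97 -> hit
77 -> hit
97 -> hit
77 -> hit
Page faults: 4.

4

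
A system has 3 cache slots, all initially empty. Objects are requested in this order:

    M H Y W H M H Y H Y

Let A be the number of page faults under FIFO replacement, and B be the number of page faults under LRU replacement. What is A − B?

1

Under FIFO: F F F F . F F F . . → 7 faults.
Under LRU: F F F F . F . F . . → 6 faults.
A − B = 7 − 6 = 1.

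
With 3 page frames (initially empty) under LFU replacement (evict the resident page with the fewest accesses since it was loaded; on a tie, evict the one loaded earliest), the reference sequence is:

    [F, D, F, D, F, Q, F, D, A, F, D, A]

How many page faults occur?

F → miss, frames [F]
D → miss, frames [F, D]
F → hit
D → hit
F → hit
Q → miss, frames [F, D, Q]
F → hit
D → hit
A → miss, evict Q, frames [F, D, A]
F → hit
D → hit
A → hit
Page faults: 4.

4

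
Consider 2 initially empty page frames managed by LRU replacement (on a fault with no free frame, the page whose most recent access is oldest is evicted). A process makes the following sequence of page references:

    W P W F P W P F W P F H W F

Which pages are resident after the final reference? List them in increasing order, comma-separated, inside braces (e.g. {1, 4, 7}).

W: fault, frames (W)
P: fault, frames (W P)
W: hit
F: fault, evict P, frames (W F)
P: fault, evict W, frames (F P)
W: fault, evict F, frames (P W)
P: hit
F: fault, evict W, frames (P F)
W: fault, evict P, frames (F W)
P: fault, evict F, frames (W P)
F: fault, evict W, frames (P F)
H: fault, evict P, frames (F H)
W: fault, evict F, frames (H W)
F: fault, evict H, frames (W F)

{F, W}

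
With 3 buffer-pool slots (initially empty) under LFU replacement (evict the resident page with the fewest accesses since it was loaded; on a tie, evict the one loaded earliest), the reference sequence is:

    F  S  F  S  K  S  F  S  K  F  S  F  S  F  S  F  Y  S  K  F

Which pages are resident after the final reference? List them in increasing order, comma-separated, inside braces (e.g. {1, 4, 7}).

F -> fault, frames [F]
S -> fault, frames [F, S]
F -> hit
S -> hit
K -> fault, frames [F, S, K]
S -> hit
F -> hit
S -> hit
K -> hit
F -> hit
S -> hit
F -> hit
S -> hit
F -> hit
S -> hit
F -> hit
Y -> fault, evict K, frames [F, S, Y]
S -> hit
K -> fault, evict Y, frames [F, S, K]
F -> hit

{F, K, S}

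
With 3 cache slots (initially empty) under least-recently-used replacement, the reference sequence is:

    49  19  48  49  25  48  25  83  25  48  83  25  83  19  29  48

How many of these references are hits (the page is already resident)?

49 → fault, frames {49}
19 → fault, frames {49,19}
48 → fault, frames {49,19,48}
49 → hit
25 → fault, evict 19, frames {48,49,25}
48 → hit
25 → hit
83 → fault, evict 49, frames {48,25,83}
25 → hit
48 → hit
83 → hit
25 → hit
83 → hit
19 → fault, evict 48, frames {25,83,19}
29 → fault, evict 25, frames {83,19,29}
48 → fault, evict 83, frames {19,29,48}
Hits: 8.

8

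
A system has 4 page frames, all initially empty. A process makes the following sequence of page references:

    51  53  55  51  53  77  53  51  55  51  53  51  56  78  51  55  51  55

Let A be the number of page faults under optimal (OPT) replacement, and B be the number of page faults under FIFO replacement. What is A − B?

-2

Under OPT: F F F . . F . . . . . . F F . . . . → 6 faults.
Under FIFO: F F F . . F . . . . . . F F F F . . → 8 faults.
A − B = 6 − 8 = -2.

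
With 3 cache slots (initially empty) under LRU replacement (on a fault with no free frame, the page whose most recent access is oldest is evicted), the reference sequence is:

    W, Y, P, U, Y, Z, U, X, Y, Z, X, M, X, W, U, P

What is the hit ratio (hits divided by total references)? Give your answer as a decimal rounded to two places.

W → fault, frames {W}
Y → fault, frames {W,Y}
P → fault, frames {W,Y,P}
U → fault, evict W, frames {Y,P,U}
Y → hit
Z → fault, evict P, frames {U,Y,Z}
U → hit
X → fault, evict Y, frames {Z,U,X}
Y → fault, evict Z, frames {U,X,Y}
Z → fault, evict U, frames {X,Y,Z}
X → hit
M → fault, evict Y, frames {Z,X,M}
X → hit
W → fault, evict Z, frames {M,X,W}
U → fault, evict M, frames {X,W,U}
P → fault, evict X, frames {W,U,P}
Hits: 4 of 16 references → 4/16 = 0.2500.

0.25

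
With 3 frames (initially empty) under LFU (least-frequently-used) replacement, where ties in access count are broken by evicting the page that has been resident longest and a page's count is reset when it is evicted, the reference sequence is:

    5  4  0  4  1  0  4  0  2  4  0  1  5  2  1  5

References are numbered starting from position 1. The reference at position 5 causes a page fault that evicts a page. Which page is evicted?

pos 1: 5 → miss, frames [5]
pos 2: 4 → miss, frames [5, 4]
pos 3: 0 → miss, frames [5, 4, 0]
pos 4: 4 → hit
pos 5: 1 → miss, evict 5, frames [4, 0, 1]
At position 5, page 5 is evicted.

5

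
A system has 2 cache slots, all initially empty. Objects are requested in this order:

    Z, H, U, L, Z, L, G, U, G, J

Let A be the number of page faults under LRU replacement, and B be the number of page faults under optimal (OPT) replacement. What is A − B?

Under LRU: F F F F F . F F . F → 8 faults.
Under OPT: F F F F . . F F . F → 7 faults.
A − B = 8 − 7 = 1.

1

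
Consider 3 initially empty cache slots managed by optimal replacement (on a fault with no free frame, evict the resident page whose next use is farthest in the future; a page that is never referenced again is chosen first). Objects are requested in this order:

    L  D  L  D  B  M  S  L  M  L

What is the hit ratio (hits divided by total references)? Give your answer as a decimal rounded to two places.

0.50

L -> fault, frames {L}
D -> fault, frames {L,D}
L -> hit
D -> hit
B -> fault, frames {L,D,B}
M -> fault, evict B, frames {L,D,M}
S -> fault, evict D, frames {L,M,S}
L -> hit
M -> hit
L -> hit
Hits: 5 of 10 references → 5/10 = 0.5000.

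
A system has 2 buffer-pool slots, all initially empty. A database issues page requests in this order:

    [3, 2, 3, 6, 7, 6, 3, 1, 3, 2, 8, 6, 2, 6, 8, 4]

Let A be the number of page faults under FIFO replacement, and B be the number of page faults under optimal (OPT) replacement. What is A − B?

1

Under FIFO: F F . F F . F F . F F F F . F F → 12 faults.
Under OPT: F F . F F . F F . F F F . . F F → 11 faults.
A − B = 12 − 11 = 1.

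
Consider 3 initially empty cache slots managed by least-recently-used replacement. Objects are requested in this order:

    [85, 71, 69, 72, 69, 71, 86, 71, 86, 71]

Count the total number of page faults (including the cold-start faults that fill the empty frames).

85 → miss, frames (85)
71 → miss, frames (85 71)
69 → miss, frames (85 71 69)
72 → miss, evict 85, frames (71 69 72)
69 → hit
71 → hit
86 → miss, evict 72, frames (69 71 86)
71 → hit
86 → hit
71 → hit
Page faults: 5.

5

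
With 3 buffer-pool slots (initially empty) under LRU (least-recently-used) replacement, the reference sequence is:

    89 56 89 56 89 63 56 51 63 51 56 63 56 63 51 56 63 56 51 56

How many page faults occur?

89 -> fault, frames [89]
56 -> fault, frames [89, 56]
89 -> hit
56 -> hit
89 -> hit
63 -> fault, frames [56, 89, 63]
56 -> hit
51 -> fault, evict 89, frames [63, 56, 51]
63 -> hit
51 -> hit
56 -> hit
63 -> hit
56 -> hit
63 -> hit
51 -> hit
56 -> hit
63 -> hit
56 -> hit
51 -> hit
56 -> hit
Page faults: 4.

4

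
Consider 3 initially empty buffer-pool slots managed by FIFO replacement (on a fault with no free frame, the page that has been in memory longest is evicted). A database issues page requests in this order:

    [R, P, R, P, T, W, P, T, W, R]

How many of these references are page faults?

5

R → fault, frames (R)
P → fault, frames (R P)
R → hit
P → hit
T → fault, frames (R P T)
W → fault, evict R, frames (P T W)
P → hit
T → hit
W → hit
R → fault, evict P, frames (T W R)
Page faults: 5.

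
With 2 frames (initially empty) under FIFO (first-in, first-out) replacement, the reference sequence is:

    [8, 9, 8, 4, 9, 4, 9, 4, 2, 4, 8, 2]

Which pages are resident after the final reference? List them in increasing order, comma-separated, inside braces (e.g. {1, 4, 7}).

8: fault, frames [8]
9: fault, frames [8, 9]
8: hit
4: fault, evict 8, frames [9, 4]
9: hit
4: hit
9: hit
4: hit
2: fault, evict 9, frames [4, 2]
4: hit
8: fault, evict 4, frames [2, 8]
2: hit

{2, 8}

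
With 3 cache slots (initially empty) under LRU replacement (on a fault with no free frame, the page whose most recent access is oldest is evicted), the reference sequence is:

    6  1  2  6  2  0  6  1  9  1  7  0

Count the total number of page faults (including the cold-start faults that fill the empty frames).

6 → fault, frames {6}
1 → fault, frames {6,1}
2 → fault, frames {6,1,2}
6 → hit
2 → hit
0 → fault, evict 1, frames {6,2,0}
6 → hit
1 → fault, evict 2, frames {0,6,1}
9 → fault, evict 0, frames {6,1,9}
1 → hit
7 → fault, evict 6, frames {9,1,7}
0 → fault, evict 9, frames {1,7,0}
Page faults: 8.

8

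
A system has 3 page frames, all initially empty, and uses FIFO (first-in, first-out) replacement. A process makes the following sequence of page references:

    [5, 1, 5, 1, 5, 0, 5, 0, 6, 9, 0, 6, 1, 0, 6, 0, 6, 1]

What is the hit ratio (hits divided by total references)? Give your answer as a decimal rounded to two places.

5 → fault, frames [5]
1 → fault, frames [5, 1]
5 → hit
1 → hit
5 → hit
0 → fault, frames [5, 1, 0]
5 → hit
0 → hit
6 → fault, evict 5, frames [1, 0, 6]
9 → fault, evict 1, frames [0, 6, 9]
0 → hit
6 → hit
1 → fault, evict 0, frames [6, 9, 1]
0 → fault, evict 6, frames [9, 1, 0]
6 → fault, evict 9, frames [1, 0, 6]
0 → hit
6 → hit
1 → hit
Hits: 10 of 18 references → 10/18 = 0.5556.

0.56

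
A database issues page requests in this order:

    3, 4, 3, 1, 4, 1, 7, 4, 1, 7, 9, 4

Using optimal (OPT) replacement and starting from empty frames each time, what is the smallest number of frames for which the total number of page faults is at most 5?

f=1: 12 faults
f=2: 7 faults
f=3: 5 faults
f=4: 5 faults
f=5: 5 faults
Smallest f with faults ≤ 5 is 3.

3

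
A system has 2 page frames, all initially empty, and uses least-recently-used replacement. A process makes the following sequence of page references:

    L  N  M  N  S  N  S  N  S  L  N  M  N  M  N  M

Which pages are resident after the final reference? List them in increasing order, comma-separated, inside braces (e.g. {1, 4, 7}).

{M, N}

L -> miss, frames (L)
N -> miss, frames (L N)
M -> miss, evict L, frames (N M)
N -> hit
S -> miss, evict M, frames (N S)
N -> hit
S -> hit
N -> hit
S -> hit
L -> miss, evict N, frames (S L)
N -> miss, evict S, frames (L N)
M -> miss, evict L, frames (N M)
N -> hit
M -> hit
N -> hit
M -> hit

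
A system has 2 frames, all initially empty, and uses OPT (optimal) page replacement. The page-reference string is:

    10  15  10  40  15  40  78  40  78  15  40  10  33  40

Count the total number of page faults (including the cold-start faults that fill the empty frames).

7

10: miss, frames (10)
15: miss, frames (10 15)
10: hit
40: miss, evict 10, frames (15 40)
15: hit
40: hit
78: miss, evict 15, frames (40 78)
40: hit
78: hit
15: miss, evict 78, frames (40 15)
40: hit
10: miss, evict 15, frames (40 10)
33: miss, evict 10, frames (40 33)
40: hit
Page faults: 7.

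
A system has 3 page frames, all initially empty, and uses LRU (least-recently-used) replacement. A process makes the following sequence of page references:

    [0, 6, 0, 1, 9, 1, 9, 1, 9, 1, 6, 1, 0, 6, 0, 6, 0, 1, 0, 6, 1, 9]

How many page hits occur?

15

0 → fault, frames [0]
6 → fault, frames [0, 6]
0 → hit
1 → fault, frames [6, 0, 1]
9 → fault, evict 6, frames [0, 1, 9]
1 → hit
9 → hit
1 → hit
9 → hit
1 → hit
6 → fault, evict 0, frames [9, 1, 6]
1 → hit
0 → fault, evict 9, frames [6, 1, 0]
6 → hit
0 → hit
6 → hit
0 → hit
1 → hit
0 → hit
6 → hit
1 → hit
9 → fault, evict 0, frames [6, 1, 9]
Hits: 15.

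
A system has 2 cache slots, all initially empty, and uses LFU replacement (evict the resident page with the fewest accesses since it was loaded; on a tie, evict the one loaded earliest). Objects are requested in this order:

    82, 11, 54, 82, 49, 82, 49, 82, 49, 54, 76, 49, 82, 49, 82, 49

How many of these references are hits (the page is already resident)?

82 → fault, frames {82}
11 → fault, frames {82,11}
54 → fault, evict 82, frames {11,54}
82 → fault, evict 11, frames {54,82}
49 → fault, evict 54, frames {82,49}
82 → hit
49 → hit
82 → hit
49 → hit
54 → fault, evict 82, frames {49,54}
76 → fault, evict 54, frames {49,76}
49 → hit
82 → fault, evict 76, frames {49,82}
49 → hit
82 → hit
49 → hit
Hits: 8.

8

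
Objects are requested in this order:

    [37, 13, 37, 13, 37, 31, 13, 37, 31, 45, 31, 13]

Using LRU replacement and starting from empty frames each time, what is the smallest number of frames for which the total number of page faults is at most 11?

f=1: 12 faults
f=2: 8 faults
f=3: 5 faults
f=4: 4 faults
Smallest f with faults ≤ 11 is 2.

2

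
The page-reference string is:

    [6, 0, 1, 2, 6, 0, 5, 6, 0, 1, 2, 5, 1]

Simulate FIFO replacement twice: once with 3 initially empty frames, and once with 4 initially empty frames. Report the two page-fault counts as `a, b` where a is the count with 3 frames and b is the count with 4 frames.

9, 10

3 frames: F F F F F F F . . F F . . → 9 faults.
4 frames: F F F F . . F F F F F F . → 10 faults.
10 > 9: adding a frame increased faults — Belady's anomaly.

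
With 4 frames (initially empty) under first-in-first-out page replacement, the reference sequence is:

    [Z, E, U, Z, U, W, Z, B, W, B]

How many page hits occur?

5

Z → fault, frames (Z)
E → fault, frames (Z E)
U → fault, frames (Z E U)
Z → hit
U → hit
W → fault, frames (Z E U W)
Z → hit
B → fault, evict Z, frames (E U W B)
W → hit
B → hit
Hits: 5.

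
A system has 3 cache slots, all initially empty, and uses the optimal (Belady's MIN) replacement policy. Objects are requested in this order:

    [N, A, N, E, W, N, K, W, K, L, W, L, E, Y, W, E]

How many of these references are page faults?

N: miss, frames {N}
A: miss, frames {N,A}
N: hit
E: miss, frames {N,A,E}
W: miss, evict A, frames {N,E,W}
N: hit
K: miss, evict N, frames {E,W,K}
W: hit
K: hit
L: miss, evict K, frames {E,W,L}
W: hit
L: hit
E: hit
Y: miss, evict L, frames {E,W,Y}
W: hit
E: hit
Page faults: 7.

7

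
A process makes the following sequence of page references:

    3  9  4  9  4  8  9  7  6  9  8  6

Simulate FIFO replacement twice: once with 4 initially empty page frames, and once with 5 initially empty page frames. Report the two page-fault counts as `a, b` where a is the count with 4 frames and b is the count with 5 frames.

7, 6

4 frames: F F F . . F . F F F . . → 7 faults.
5 frames: F F F . . F . F F . . . → 6 faults.
6 < 7: adding a frame reduced faults, as is typical.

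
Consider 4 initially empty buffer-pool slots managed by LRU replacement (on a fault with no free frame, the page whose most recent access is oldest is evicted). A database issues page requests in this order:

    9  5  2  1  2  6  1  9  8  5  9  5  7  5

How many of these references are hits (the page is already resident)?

9 → fault, frames [9]
5 → fault, frames [9, 5]
2 → fault, frames [9, 5, 2]
1 → fault, frames [9, 5, 2, 1]
2 → hit
6 → fault, evict 9, frames [5, 1, 2, 6]
1 → hit
9 → fault, evict 5, frames [2, 6, 1, 9]
8 → fault, evict 2, frames [6, 1, 9, 8]
5 → fault, evict 6, frames [1, 9, 8, 5]
9 → hit
5 → hit
7 → fault, evict 1, frames [8, 9, 5, 7]
5 → hit
Hits: 5.

5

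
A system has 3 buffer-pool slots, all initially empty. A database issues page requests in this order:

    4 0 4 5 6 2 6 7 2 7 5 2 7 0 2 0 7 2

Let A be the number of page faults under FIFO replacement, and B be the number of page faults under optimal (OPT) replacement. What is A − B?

3

Under FIFO: F F . F F F . F . . F . . F F . F . → 10 faults.
Under OPT: F F . F F F . F . . . . . F . . . . → 7 faults.
A − B = 10 − 7 = 3.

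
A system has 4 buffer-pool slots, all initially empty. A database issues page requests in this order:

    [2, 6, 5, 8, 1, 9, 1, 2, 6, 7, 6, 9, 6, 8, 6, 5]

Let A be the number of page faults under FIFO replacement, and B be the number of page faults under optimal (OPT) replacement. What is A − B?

2

Under FIFO: F F F F F F . F F F . . . F . F → 11 faults.
Under OPT: F F F F F F . . . F . . . F . F → 9 faults.
A − B = 11 − 9 = 2.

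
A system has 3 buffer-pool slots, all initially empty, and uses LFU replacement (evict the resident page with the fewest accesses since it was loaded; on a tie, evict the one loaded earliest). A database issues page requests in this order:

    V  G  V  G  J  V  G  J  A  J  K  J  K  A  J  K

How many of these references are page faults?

11

V -> miss, frames (V)
G -> miss, frames (V G)
V -> hit
G -> hit
J -> miss, frames (V G J)
V -> hit
G -> hit
J -> hit
A -> miss, evict J, frames (V G A)
J -> miss, evict A, frames (V G J)
K -> miss, evict J, frames (V G K)
J -> miss, evict K, frames (V G J)
K -> miss, evict J, frames (V G K)
A -> miss, evict K, frames (V G A)
J -> miss, evict A, frames (V G J)
K -> miss, evict J, frames (V G K)
Page faults: 11.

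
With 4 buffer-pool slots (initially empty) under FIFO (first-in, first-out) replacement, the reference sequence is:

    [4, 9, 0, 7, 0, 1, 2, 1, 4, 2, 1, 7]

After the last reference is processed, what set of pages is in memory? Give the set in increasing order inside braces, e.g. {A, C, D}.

4 → fault, frames (4)
9 → fault, frames (4 9)
0 → fault, frames (4 9 0)
7 → fault, frames (4 9 0 7)
0 → hit
1 → fault, evict 4, frames (9 0 7 1)
2 → fault, evict 9, frames (0 7 1 2)
1 → hit
4 → fault, evict 0, frames (7 1 2 4)
2 → hit
1 → hit
7 → hit

{1, 2, 4, 7}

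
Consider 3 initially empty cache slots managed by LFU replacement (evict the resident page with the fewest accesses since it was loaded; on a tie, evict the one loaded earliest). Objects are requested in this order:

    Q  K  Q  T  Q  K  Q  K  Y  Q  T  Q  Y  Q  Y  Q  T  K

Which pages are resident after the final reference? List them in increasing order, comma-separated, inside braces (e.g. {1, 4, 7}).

{K, Q, T}

Q → miss, frames [Q]
K → miss, frames [Q, K]
Q → hit
T → miss, frames [Q, K, T]
Q → hit
K → hit
Q → hit
K → hit
Y → miss, evict T, frames [Q, K, Y]
Q → hit
T → miss, evict Y, frames [Q, K, T]
Q → hit
Y → miss, evict T, frames [Q, K, Y]
Q → hit
Y → hit
Q → hit
T → miss, evict Y, frames [Q, K, T]
K → hit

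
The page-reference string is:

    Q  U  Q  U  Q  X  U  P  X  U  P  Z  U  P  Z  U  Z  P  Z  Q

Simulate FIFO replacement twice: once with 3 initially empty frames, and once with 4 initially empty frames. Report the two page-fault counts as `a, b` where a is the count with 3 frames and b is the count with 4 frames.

7, 6

3 frames: F F . . . F . F . . . F F . . . . . . F → 7 faults.
4 frames: F F . . . F . F . . . F . . . . . . . F → 6 faults.
6 < 7: adding a frame reduced faults, as is typical.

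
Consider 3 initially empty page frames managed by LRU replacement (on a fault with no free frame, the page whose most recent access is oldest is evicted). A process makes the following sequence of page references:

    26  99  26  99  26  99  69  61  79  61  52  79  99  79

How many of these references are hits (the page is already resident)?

7

26 -> fault, frames {26}
99 -> fault, frames {26,99}
26 -> hit
99 -> hit
26 -> hit
99 -> hit
69 -> fault, frames {26,99,69}
61 -> fault, evict 26, frames {99,69,61}
79 -> fault, evict 99, frames {69,61,79}
61 -> hit
52 -> fault, evict 69, frames {79,61,52}
79 -> hit
99 -> fault, evict 61, frames {52,79,99}
79 -> hit
Hits: 7.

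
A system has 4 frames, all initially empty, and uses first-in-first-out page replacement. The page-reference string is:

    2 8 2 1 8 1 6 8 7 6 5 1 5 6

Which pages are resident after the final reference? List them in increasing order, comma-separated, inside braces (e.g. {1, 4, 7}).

{1, 5, 6, 7}

2 -> fault, frames {2}
8 -> fault, frames {2,8}
2 -> hit
1 -> fault, frames {2,8,1}
8 -> hit
1 -> hit
6 -> fault, frames {2,8,1,6}
8 -> hit
7 -> fault, evict 2, frames {8,1,6,7}
6 -> hit
5 -> fault, evict 8, frames {1,6,7,5}
1 -> hit
5 -> hit
6 -> hit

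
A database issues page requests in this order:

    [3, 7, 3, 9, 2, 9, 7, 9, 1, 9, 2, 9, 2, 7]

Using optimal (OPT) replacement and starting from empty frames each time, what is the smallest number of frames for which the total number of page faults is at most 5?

f=1: 14 faults
f=2: 8 faults
f=3: 6 faults
f=4: 5 faults
f=5: 5 faults
Smallest f with faults ≤ 5 is 4.

4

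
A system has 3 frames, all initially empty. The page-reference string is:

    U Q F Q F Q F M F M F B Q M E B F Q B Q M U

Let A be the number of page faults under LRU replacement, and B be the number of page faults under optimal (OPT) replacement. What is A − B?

Under LRU: F F F . . . . F . . . F F F F F F F . . F F → 13 faults.
Under OPT: F F F . . . . F . . . F . . F . F . . . F F → 9 faults.
A − B = 13 − 9 = 4.

4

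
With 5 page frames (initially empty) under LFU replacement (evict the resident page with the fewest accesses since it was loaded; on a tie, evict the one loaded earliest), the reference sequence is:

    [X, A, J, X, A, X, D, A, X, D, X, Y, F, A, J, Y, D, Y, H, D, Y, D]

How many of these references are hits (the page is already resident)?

13

X -> fault, frames [X]
A -> fault, frames [X, A]
J -> fault, frames [X, A, J]
X -> hit
A -> hit
X -> hit
D -> fault, frames [X, A, J, D]
A -> hit
X -> hit
D -> hit
X -> hit
Y -> fault, frames [X, A, J, D, Y]
F -> fault, evict J, frames [X, A, D, Y, F]
A -> hit
J -> fault, evict Y, frames [X, A, D, F, J]
Y -> fault, evict F, frames [X, A, D, J, Y]
D -> hit
Y -> hit
H -> fault, evict J, frames [X, A, D, Y, H]
D -> hit
Y -> hit
D -> hit
Hits: 13.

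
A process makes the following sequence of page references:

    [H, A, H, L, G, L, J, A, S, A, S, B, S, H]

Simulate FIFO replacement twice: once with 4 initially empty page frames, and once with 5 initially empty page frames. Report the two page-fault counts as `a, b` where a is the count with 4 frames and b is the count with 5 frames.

4 frames: F F . F F . F . F F . F . F → 9 faults.
5 frames: F F . F F . F . F . . F . F → 8 faults.
8 < 9: adding a frame reduced faults, as is typical.

9, 8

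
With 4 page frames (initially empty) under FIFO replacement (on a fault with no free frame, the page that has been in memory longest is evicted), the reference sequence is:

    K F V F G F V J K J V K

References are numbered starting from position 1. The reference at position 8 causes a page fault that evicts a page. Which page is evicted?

K

pos 1: K -> miss, frames {K}
pos 2: F -> miss, frames {K,F}
pos 3: V -> miss, frames {K,F,V}
pos 4: F -> hit
pos 5: G -> miss, frames {K,F,V,G}
pos 6: F -> hit
pos 7: V -> hit
pos 8: J -> miss, evict K, frames {F,V,G,J}
At position 8, page K is evicted.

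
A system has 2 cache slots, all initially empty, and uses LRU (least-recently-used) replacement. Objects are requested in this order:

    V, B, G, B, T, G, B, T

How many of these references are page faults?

V -> miss, frames [V]
B -> miss, frames [V, B]
G -> miss, evict V, frames [B, G]
B -> hit
T -> miss, evict G, frames [B, T]
G -> miss, evict B, frames [T, G]
B -> miss, evict T, frames [G, B]
T -> miss, evict G, frames [B, T]
Page faults: 7.

7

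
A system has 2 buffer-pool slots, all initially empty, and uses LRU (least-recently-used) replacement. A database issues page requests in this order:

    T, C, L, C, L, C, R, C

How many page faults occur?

T → miss, frames [T]
C → miss, frames [T, C]
L → miss, evict T, frames [C, L]
C → hit
L → hit
C → hit
R → miss, evict L, frames [C, R]
C → hit
Page faults: 4.

4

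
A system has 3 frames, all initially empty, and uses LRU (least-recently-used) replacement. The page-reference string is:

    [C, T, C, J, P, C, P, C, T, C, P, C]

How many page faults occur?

C: miss, frames [C]
T: miss, frames [C, T]
C: hit
J: miss, frames [T, C, J]
P: miss, evict T, frames [C, J, P]
C: hit
P: hit
C: hit
T: miss, evict J, frames [P, C, T]
C: hit
P: hit
C: hit
Page faults: 5.

5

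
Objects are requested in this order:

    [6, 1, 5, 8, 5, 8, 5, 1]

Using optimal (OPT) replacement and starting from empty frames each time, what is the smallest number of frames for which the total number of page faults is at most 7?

f=1: 8 faults
f=2: 5 faults
f=3: 4 faults
f=4: 4 faults
Smallest f with faults ≤ 7 is 2.

2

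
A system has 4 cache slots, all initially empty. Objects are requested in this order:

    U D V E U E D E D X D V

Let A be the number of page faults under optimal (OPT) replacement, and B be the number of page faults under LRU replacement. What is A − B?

Under OPT: F F F F . . . . . F . . → 5 faults.
Under LRU: F F F F . . . . . F . F → 6 faults.
A − B = 5 − 6 = -1.

-1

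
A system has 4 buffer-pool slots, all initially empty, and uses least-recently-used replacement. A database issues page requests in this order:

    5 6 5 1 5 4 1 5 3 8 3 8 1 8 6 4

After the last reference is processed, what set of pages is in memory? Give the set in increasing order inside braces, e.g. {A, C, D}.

{1, 4, 6, 8}

5 → miss, frames [5]
6 → miss, frames [5, 6]
5 → hit
1 → miss, frames [6, 5, 1]
5 → hit
4 → miss, frames [6, 1, 5, 4]
1 → hit
5 → hit
3 → miss, evict 6, frames [4, 1, 5, 3]
8 → miss, evict 4, frames [1, 5, 3, 8]
3 → hit
8 → hit
1 → hit
8 → hit
6 → miss, evict 5, frames [3, 1, 8, 6]
4 → miss, evict 3, frames [1, 8, 6, 4]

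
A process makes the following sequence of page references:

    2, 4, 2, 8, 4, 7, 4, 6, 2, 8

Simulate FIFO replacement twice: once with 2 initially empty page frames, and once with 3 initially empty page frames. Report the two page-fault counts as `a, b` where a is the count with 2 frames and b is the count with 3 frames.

2 frames: F F . F . F F F F F → 8 faults.
3 frames: F F . F . F . F F F → 7 faults.
7 < 8: adding a frame reduced faults, as is typical.

8, 7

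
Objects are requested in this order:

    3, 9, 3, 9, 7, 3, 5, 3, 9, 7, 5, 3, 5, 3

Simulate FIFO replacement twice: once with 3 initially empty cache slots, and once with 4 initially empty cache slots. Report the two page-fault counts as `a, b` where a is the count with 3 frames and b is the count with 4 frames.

3 frames: F F . . F . F F F F F F . . → 9 faults.
4 frames: F F . . F . F . . . . . . . → 4 faults.
4 < 9: adding a frame reduced faults, as is typical.

9, 4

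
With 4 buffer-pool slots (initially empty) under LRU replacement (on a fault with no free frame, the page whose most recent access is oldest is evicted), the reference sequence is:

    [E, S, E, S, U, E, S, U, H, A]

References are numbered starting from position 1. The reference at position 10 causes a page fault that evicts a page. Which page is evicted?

E

pos 1: E → miss, frames (E)
pos 2: S → miss, frames (E S)
pos 3: E → hit
pos 4: S → hit
pos 5: U → miss, frames (E S U)
pos 6: E → hit
pos 7: S → hit
pos 8: U → hit
pos 9: H → miss, frames (E S U H)
pos 10: A → miss, evict E, frames (S U H A)
At position 10, page E is evicted.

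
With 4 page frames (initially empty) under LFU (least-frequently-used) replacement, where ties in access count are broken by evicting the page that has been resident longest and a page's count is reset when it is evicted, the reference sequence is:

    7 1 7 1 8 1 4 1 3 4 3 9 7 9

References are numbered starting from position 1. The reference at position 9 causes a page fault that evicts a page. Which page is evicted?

pos 1: 7: fault, frames {7}
pos 2: 1: fault, frames {7,1}
pos 3: 7: hit
pos 4: 1: hit
pos 5: 8: fault, frames {7,1,8}
pos 6: 1: hit
pos 7: 4: fault, frames {7,1,8,4}
pos 8: 1: hit
pos 9: 3: fault, evict 8, frames {7,1,4,3}
At position 9, page 8 is evicted.

8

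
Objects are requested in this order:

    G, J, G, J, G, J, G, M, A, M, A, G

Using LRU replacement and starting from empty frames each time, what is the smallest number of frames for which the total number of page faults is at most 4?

3

f=1: 12 faults
f=2: 5 faults
f=3: 4 faults
f=4: 4 faults
Smallest f with faults ≤ 4 is 3.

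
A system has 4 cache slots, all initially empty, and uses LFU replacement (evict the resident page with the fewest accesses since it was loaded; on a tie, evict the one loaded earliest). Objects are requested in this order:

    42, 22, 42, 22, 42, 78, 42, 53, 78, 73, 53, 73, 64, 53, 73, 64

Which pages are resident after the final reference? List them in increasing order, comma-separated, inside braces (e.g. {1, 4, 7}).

42: miss, frames {42}
22: miss, frames {42,22}
42: hit
22: hit
42: hit
78: miss, frames {42,22,78}
42: hit
53: miss, frames {42,22,78,53}
78: hit
73: miss, evict 53, frames {42,22,78,73}
53: miss, evict 73, frames {42,22,78,53}
73: miss, evict 53, frames {42,22,78,73}
64: miss, evict 73, frames {42,22,78,64}
53: miss, evict 64, frames {42,22,78,53}
73: miss, evict 53, frames {42,22,78,73}
64: miss, evict 73, frames {42,22,78,64}

{22, 42, 64, 78}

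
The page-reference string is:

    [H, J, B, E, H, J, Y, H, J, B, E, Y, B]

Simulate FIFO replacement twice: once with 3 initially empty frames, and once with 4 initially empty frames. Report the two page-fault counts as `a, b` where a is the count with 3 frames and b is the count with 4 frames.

3 frames: F F F F F F F . . F F . . → 9 faults.
4 frames: F F F F . . F F F F F F . → 10 faults.
10 > 9: adding a frame increased faults — Belady's anomaly.

9, 10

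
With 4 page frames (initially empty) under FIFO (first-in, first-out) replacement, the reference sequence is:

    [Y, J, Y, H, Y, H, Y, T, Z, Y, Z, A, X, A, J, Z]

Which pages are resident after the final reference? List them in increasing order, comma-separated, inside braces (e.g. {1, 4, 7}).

Y: fault, frames (Y)
J: fault, frames (Y J)
Y: hit
H: fault, frames (Y J H)
Y: hit
H: hit
Y: hit
T: fault, frames (Y J H T)
Z: fault, evict Y, frames (J H T Z)
Y: fault, evict J, frames (H T Z Y)
Z: hit
A: fault, evict H, frames (T Z Y A)
X: fault, evict T, frames (Z Y A X)
A: hit
J: fault, evict Z, frames (Y A X J)
Z: fault, evict Y, frames (A X J Z)

{A, J, X, Z}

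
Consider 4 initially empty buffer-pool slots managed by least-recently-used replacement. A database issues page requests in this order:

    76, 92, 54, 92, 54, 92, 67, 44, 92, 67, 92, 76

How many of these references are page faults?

76: miss, frames (76)
92: miss, frames (76 92)
54: miss, frames (76 92 54)
92: hit
54: hit
92: hit
67: miss, frames (76 54 92 67)
44: miss, evict 76, frames (54 92 67 44)
92: hit
67: hit
92: hit
76: miss, evict 54, frames (44 67 92 76)
Page faults: 6.

6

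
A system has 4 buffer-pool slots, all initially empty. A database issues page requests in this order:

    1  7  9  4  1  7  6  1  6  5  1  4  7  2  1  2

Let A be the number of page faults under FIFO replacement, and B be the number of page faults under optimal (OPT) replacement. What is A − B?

Under FIFO: F F F F . . F F . F . . F F . . → 9 faults.
Under OPT: F F F F . . F . . F . . . F . . → 7 faults.
A − B = 9 − 7 = 2.

2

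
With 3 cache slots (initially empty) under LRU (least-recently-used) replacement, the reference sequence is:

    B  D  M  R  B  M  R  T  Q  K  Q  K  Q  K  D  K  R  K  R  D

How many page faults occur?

B -> fault, frames {B}
D -> fault, frames {B,D}
M -> fault, frames {B,D,M}
R -> fault, evict B, frames {D,M,R}
B -> fault, evict D, frames {M,R,B}
M -> hit
R -> hit
T -> fault, evict B, frames {M,R,T}
Q -> fault, evict M, frames {R,T,Q}
K -> fault, evict R, frames {T,Q,K}
Q -> hit
K -> hit
Q -> hit
K -> hit
D -> fault, evict T, frames {Q,K,D}
K -> hit
R -> fault, evict Q, frames {D,K,R}
K -> hit
R -> hit
D -> hit
Page faults: 10.

10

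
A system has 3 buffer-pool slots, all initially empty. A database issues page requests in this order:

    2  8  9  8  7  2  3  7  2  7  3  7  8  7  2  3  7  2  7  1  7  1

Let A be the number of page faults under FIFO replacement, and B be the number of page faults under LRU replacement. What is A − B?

Under FIFO: F F F . F F F . . . . . F F F F . . . F F . → 12 faults.
Under LRU: F F F . F F F . . . . . F . F F . . . F . . → 10 faults.
A − B = 12 − 10 = 2.

2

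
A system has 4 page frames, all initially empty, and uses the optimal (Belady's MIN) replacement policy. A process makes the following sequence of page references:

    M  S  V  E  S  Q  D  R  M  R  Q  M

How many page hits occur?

5

M -> miss, frames {M}
S -> miss, frames {M,S}
V -> miss, frames {M,S,V}
E -> miss, frames {M,S,V,E}
S -> hit
Q -> miss, evict E, frames {M,S,V,Q}
D -> miss, evict V, frames {M,S,Q,D}
R -> miss, evict D, frames {M,S,Q,R}
M -> hit
R -> hit
Q -> hit
M -> hit
Hits: 5.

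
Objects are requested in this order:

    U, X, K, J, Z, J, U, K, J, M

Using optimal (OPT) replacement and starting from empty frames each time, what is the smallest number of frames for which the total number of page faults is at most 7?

f=1: 10 faults
f=2: 8 faults
f=3: 7 faults
f=4: 6 faults
f=5: 6 faults
f=6: 6 faults
Smallest f with faults ≤ 7 is 3.

3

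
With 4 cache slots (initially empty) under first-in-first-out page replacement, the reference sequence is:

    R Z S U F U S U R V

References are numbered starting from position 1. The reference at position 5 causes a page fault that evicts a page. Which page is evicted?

pos 1: R: miss, frames (R)
pos 2: Z: miss, frames (R Z)
pos 3: S: miss, frames (R Z S)
pos 4: U: miss, frames (R Z S U)
pos 5: F: miss, evict R, frames (Z S U F)
At position 5, page R is evicted.

R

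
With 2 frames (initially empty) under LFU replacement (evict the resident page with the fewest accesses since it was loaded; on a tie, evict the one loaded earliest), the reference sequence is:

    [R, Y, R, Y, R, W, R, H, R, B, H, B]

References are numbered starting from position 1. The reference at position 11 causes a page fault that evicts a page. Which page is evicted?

pos 1: R -> miss, frames (R)
pos 2: Y -> miss, frames (R Y)
pos 3: R -> hit
pos 4: Y -> hit
pos 5: R -> hit
pos 6: W -> miss, evict Y, frames (R W)
pos 7: R -> hit
pos 8: H -> miss, evict W, frames (R H)
pos 9: R -> hit
pos 10: B -> miss, evict H, frames (R B)
pos 11: H -> miss, evict B, frames (R H)
At position 11, page B is evicted.

B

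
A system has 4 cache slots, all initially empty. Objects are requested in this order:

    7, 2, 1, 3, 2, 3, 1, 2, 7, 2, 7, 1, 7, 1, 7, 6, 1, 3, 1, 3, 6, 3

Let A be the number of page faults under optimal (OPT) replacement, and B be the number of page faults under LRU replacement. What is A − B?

Under OPT: F F F F . . . . . . . . . . . F . . . . . . → 5 faults.
Under LRU: F F F F . . . . . . . . . . . F . F . . . . → 6 faults.
A − B = 5 − 6 = -1.

-1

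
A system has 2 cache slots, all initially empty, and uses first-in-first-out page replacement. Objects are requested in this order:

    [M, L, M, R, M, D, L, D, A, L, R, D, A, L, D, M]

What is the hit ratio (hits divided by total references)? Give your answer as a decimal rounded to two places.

0.19

M → fault, frames (M)
L → fault, frames (M L)
M → hit
R → fault, evict M, frames (L R)
M → fault, evict L, frames (R M)
D → fault, evict R, frames (M D)
L → fault, evict M, frames (D L)
D → hit
A → fault, evict D, frames (L A)
L → hit
R → fault, evict L, frames (A R)
D → fault, evict A, frames (R D)
A → fault, evict R, frames (D A)
L → fault, evict D, frames (A L)
D → fault, evict A, frames (L D)
M → fault, evict L, frames (D M)
Hits: 3 of 16 references → 3/16 = 0.1875.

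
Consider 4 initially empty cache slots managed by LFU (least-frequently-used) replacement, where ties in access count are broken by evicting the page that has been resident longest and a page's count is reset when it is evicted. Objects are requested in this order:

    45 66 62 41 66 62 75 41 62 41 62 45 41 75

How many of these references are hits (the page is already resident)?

45 → miss, frames (45)
66 → miss, frames (45 66)
62 → miss, frames (45 66 62)
41 → miss, frames (45 66 62 41)
66 → hit
62 → hit
75 → miss, evict 45, frames (66 62 41 75)
41 → hit
62 → hit
41 → hit
62 → hit
45 → miss, evict 75, frames (66 62 41 45)
41 → hit
75 → miss, evict 45, frames (66 62 41 75)
Hits: 7.

7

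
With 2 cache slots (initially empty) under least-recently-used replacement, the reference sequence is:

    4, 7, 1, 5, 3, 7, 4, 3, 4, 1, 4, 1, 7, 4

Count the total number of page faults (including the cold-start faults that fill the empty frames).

4 -> miss, frames [4]
7 -> miss, frames [4, 7]
1 -> miss, evict 4, frames [7, 1]
5 -> miss, evict 7, frames [1, 5]
3 -> miss, evict 1, frames [5, 3]
7 -> miss, evict 5, frames [3, 7]
4 -> miss, evict 3, frames [7, 4]
3 -> miss, evict 7, frames [4, 3]
4 -> hit
1 -> miss, evict 3, frames [4, 1]
4 -> hit
1 -> hit
7 -> miss, evict 4, frames [1, 7]
4 -> miss, evict 1, frames [7, 4]
Page faults: 11.

11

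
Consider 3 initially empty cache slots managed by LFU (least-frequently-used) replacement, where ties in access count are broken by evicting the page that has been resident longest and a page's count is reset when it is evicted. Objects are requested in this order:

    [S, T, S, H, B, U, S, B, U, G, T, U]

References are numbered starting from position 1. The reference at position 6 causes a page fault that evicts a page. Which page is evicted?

pos 1: S → miss, frames {S}
pos 2: T → miss, frames {S,T}
pos 3: S → hit
pos 4: H → miss, frames {S,T,H}
pos 5: B → miss, evict T, frames {S,H,B}
pos 6: U → miss, evict H, frames {S,B,U}
At position 6, page H is evicted.

H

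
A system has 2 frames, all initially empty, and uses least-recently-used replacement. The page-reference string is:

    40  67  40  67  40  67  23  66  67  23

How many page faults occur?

40 → fault, frames (40)
67 → fault, frames (40 67)
40 → hit
67 → hit
40 → hit
67 → hit
23 → fault, evict 40, frames (67 23)
66 → fault, evict 67, frames (23 66)
67 → fault, evict 23, frames (66 67)
23 → fault, evict 66, frames (67 23)
Page faults: 6.

6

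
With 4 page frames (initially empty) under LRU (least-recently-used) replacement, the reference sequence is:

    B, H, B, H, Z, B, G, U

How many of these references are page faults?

B: fault, frames [B]
H: fault, frames [B, H]
B: hit
H: hit
Z: fault, frames [B, H, Z]
B: hit
G: fault, frames [H, Z, B, G]
U: fault, evict H, frames [Z, B, G, U]
Page faults: 5.

5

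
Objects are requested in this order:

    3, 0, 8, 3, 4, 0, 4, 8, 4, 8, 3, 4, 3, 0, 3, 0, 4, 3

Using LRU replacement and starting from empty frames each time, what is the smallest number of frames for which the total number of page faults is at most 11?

f=1: 18 faults
f=2: 12 faults
f=3: 8 faults
f=4: 4 faults
Smallest f with faults ≤ 11 is 3.

3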